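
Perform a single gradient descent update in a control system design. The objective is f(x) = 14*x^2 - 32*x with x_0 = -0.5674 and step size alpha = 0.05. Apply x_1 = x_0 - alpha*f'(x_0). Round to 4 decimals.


We compute the gradient at x_0 and apply the update.
f'(x) = 28*x - 32
f'(-0.5674) = 28*-0.5674 - 32 = -47.8872
x_1 = -0.5674 - 0.05*-47.8872 = 1.827


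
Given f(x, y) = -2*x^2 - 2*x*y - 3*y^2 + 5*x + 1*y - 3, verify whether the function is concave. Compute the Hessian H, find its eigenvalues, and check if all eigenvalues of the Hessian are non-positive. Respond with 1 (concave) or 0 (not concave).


The Hessian of f(x,y) = -2*x^2 - 2*x*y - 3*y^2 + 5*x + 1*y - 3 is:
H = [[-4, -2], [-2, -6]]
Trace = -4 - 6 = -10
Determinant = -4*-6 - (-2)^2 = 20
Discriminant = (-10)^2 - 4*20 = 20.0
Eigenvalues: lambda_1 = -7.2361, lambda_2 = -2.7639
The function is concave.

1


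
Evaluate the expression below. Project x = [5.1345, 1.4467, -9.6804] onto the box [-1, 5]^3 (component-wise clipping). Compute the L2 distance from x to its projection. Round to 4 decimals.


Project each component onto [-1, 5].
clip(5.1345) = 5.0, clip(1.4467) = 1.4467, clip(-9.6804) = -1.0
Projection = [5.0, 1.4467, -1.0]
Squared diffs: [0.0181, 0.0, 75.3493]
Distance = sqrt(75.3674) = 8.6814


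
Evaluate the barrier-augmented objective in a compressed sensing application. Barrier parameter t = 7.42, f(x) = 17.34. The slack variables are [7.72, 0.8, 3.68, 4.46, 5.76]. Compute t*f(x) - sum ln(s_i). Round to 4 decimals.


Step 1: Compute log-barrier.
ln values: [2.0438, -0.2231, 1.3029, 1.4951, 1.7509]
phi = -(2.0438 - 0.2231 + 1.3029 + 1.4951 + 1.7509) = -6.3697
Step 2: Compute augmented objective.
t*f(x) = 7.42*17.34 = 128.6628
Total = 128.6628 - 6.3697 = 122.2931


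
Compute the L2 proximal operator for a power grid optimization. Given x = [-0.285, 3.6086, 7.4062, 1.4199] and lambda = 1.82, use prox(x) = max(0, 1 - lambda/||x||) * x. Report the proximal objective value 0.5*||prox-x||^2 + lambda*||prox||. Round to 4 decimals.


Step 1: Compute ||x||.
||x|| = 8.3649
Step 2: Compute scaling factor.
scale = max(0, 1 - 1.82/8.3649) = 0.7824
Step 3: prox(x) = [-0.223, 2.8235, 5.7948, 1.111]
||prox(x)|| = 6.5449
Step 4: Proximal objective.
0.5*||prox-x||^2 = 1.6562
lambda*||prox|| = 11.9117
Total = 13.5679


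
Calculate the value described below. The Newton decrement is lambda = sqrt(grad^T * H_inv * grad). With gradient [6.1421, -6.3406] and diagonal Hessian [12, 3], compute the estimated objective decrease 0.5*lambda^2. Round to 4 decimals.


Step 1: H is diagonal, so H^(-1) * g = [0.5118, -2.1135].
Step 2: g^T H^(-1) g = sum_i g_i^2 / H_ii
  = (6.1421)^2/12 + (-6.3406)^2/3
  = 3.1438 + 13.4011 = 16.5449
Step 3: Objective decrease = 0.5 * g^T H^(-1) g = 8.2724


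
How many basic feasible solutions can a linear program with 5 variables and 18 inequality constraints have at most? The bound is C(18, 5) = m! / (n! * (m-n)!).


Each vertex corresponds to some choice of n active constraints out of m, so the number of vertices is at most C(m, n) = m! / (n!(m-n)!).
m = 18, n = 5
Numerator: 18 * 17 * 16 * 15 * 14
Denominator: 5! = 120
C(18, 5) = 8568


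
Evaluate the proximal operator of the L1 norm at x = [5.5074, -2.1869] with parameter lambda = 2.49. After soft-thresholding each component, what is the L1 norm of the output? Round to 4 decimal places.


Soft-thresholding with lambda = 2.49:
prox(5.5074) = sign(5.5074)*max(|5.5074| - 2.49, 0) = 3.0174
prox(-2.1869) = sign(-2.1869)*max(|-2.1869| - 2.49, 0) = 0.0
prox(x) = [3.0174, 0.0]
||prox(x)||_1 = 3.0174 + 0.0 = 3.0174


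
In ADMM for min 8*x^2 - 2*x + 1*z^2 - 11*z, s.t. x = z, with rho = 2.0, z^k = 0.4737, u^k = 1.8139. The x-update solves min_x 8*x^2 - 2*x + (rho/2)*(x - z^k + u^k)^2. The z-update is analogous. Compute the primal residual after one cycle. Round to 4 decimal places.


ADMM iteration with rho = 2.0, z^k = 0.4737, u^k = 1.8139
Step 1: x-update.
Minimize 8*x^2 - 2*x + (2.0/2)*(x - 0.4737 + 1.8139)^2
FOC: (2*8 + 2.0)*x = 2 + 2.0*(0.4737 - 1.8139)
x^{k+1} = -0.0378
Step 2: z-update.
Minimize 1*z^2 - 11*z + (2.0/2)*(-0.0378 - z + 1.8139)^2
FOC: (2*1 + 2.0)*z = 11 + 2.0*(-0.0378 + 1.8139)
z^{k+1} = 3.6381
Step 3: u-update.
u^{k+1} = 1.8139 - 0.0378 - 3.6381 = -1.862
Step 4: Primal residual = |-0.0378 - 3.6381| = 3.6759


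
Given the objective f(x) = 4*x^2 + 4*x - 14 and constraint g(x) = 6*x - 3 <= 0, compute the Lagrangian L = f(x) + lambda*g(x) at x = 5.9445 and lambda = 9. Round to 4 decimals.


Step 1: Evaluate f(x).
f(5.9445) = 4*5.9445^2 + 4*5.9445 - 14 = 151.1263
Step 2: Evaluate g(x).
g(5.9445) = 6*5.9445 - 3 = 32.667
Step 3: Compute Lagrangian.
L = 151.1263 + 9*32.667 = 445.1293


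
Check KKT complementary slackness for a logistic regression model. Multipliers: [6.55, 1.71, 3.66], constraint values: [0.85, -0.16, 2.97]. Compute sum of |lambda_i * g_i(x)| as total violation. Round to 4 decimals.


KKT complementary slackness check:
lambda_1 * g_1 = 6.55 * 0.85 = 5.5675
lambda_2 * g_2 = 1.71 * -0.16 = -0.2736
lambda_3 * g_3 = 3.66 * 2.97 = 10.8702
Total violation = 5.5675 + 0.2736 + 10.8702 = 16.7113


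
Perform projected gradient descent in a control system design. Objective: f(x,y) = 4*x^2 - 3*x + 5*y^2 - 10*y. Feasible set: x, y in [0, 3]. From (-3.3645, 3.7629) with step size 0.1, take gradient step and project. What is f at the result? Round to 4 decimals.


Step 1: Compute gradient at (-3.3645, 3.7629).
grad_x = 2*4*-3.3645 - 3 = -29.916
grad_y = 2*5*3.7629 - 10 = 27.629
Step 2: Gradient step.
x_raw = -3.3645 - 0.1*-29.916 = -0.3729
y_raw = 3.7629 - 0.1*27.629 = 1.0
Step 3: Project onto [0, 3].
x_proj = clip(-0.3729) = 0.0
y_proj = clip(1.0) = 1.0
Step 4: Evaluate f.
f(0.0, 1.0) = -5.0


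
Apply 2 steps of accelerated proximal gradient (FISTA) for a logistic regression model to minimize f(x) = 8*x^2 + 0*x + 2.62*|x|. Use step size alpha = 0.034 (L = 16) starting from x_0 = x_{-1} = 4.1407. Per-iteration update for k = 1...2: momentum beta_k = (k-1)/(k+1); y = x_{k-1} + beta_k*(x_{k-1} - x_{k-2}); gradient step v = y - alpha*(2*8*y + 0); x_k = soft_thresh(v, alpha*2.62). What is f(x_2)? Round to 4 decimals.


FISTA on f(x) = 8*x^2 + 0*x + 2.62*|x|
L = 16, alpha = 0.034
Iteration 1: beta = 0.0, y = 4.1407 + 0.0*(4.1407 - 4.1407) = 4.1407
  grad(y) = 66.2512, v = y - alpha*grad = 1.8882
  prox(v) = soft_thresh(1.8882, 0.0891) = 1.7991
Iteration 2: beta = 0.3333, y = 1.7991 + 0.3333*(1.7991 - 4.1407) = 1.0185
  grad(y) = 16.2966, v = y - alpha*grad = 0.4645
  prox(v) = soft_thresh(0.4645, 0.0891) = 0.3754
f(x_2) = 8*0.3754^2 + 0*0.3754 + 2.62*|0.3754| = 2.1107


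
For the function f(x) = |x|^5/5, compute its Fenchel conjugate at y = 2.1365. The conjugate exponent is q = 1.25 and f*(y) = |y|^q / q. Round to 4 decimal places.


The conjugate exponent q satisfies 1/p + 1/q = 1.
p = 5, so q = 5/(5 - 1) = 1.25
|y|^q = 2.1365^1.25 = 2.583
f*(2.1365) = 2.583 / 1.25 = 2.0664


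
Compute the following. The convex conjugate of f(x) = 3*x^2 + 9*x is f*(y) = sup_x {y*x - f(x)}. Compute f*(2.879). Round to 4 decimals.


f*(y) = sup_x {y*x - a*x^2 - b*x} = sup_x {(y-b)*x - a*x^2}
FOC: (y - b) - 2a*x = 0 => x* = (y - b)/(2a)
x* = (2.879 - 9)/(2*3) = -1.0202
f*(2.879) = (y-b)^2/(4a) = (2.879 - 9)^2/(4*3)
= 37.4666/12 = 3.1222


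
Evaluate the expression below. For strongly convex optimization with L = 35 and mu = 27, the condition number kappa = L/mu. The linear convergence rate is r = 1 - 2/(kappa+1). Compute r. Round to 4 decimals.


Step 1: Compute the condition number.
kappa = L/mu = 35/27 = 1.2963
Step 2: Compute the convergence rate.
r = 1 - 2/(kappa + 1) = 1 - 2*mu/(L + mu) = (L - mu)/(L + mu) = 8/62 = 0.129


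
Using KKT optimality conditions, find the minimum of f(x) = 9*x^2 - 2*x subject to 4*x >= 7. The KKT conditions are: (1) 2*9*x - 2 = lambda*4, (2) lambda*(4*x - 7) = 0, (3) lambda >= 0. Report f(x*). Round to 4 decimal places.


Step 1: Try lambda = 0 (constraint inactive).
x_unc = 2/(2*9) = 0.1111
Check: 4*0.1111 = 0.4444 < 7 -- violated!
Step 2: Constraint must be active: 4*x = 7
x* = 7/4 = 1.75
lambda = (2*9*1.75 - 2)/4 = 7.375
Step 3: Compute optimal value.
f(x*) = 9*1.75^2 - 2*1.75 = 24.0625


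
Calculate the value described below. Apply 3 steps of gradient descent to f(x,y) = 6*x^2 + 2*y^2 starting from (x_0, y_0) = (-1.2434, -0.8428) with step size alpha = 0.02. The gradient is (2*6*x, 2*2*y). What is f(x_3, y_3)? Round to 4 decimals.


Gradient descent on f(x,y) = 6*x^2 + 2*y^2.
Starting point: (-1.2434, -0.8428), alpha = 0.02
Step 1: grad_x = 2*6*-1.2434 = -14.9208, grad_y = 2*2*-0.8428 = -3.3712
  x_1 = -1.2434 - 0.02*-14.9208 = -0.945
  y_1 = -0.8428 - 0.02*-3.3712 = -0.7754
Step 2: grad_x = 2*6*-0.945 = -11.3398, grad_y = 2*2*-0.7754 = -3.1015
  x_2 = -0.945 - 0.02*-11.3398 = -0.7182
  y_2 = -0.7754 - 0.02*-3.1015 = -0.7133
Step 3: grad_x = 2*6*-0.7182 = -8.6183, grad_y = 2*2*-0.7133 = -2.8534
  x_3 = -0.7182 - 0.02*-8.6183 = -0.5458
  y_3 = -0.7133 - 0.02*-2.8534 = -0.6563
f(-0.5458, -0.6563) = 6*(-0.5458)^2 + 2*(-0.6563)^2 = 2.6489


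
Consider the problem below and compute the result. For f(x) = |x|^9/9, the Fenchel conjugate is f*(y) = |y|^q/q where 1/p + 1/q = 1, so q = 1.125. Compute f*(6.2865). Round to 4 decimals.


The conjugate exponent q satisfies 1/p + 1/q = 1.
p = 9, so q = 9/(9 - 1) = 1.125
|y|^q = 6.2865^1.125 = 7.9106
f*(6.2865) = 7.9106 / 1.125 = 7.0317


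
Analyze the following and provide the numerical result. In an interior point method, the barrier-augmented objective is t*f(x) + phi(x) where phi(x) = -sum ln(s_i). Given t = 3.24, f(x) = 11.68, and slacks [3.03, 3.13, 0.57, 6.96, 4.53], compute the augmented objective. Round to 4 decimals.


Step 1: Compute log-barrier.
ln values: [1.1086, 1.141, -0.5621, 1.9402, 1.5107]
phi = -(1.1086 + 1.141 - 0.5621 + 1.9402 + 1.5107) = -5.1384
Step 2: Compute augmented objective.
t*f(x) = 3.24*11.68 = 37.8432
Total = 37.8432 - 5.1384 = 32.7048


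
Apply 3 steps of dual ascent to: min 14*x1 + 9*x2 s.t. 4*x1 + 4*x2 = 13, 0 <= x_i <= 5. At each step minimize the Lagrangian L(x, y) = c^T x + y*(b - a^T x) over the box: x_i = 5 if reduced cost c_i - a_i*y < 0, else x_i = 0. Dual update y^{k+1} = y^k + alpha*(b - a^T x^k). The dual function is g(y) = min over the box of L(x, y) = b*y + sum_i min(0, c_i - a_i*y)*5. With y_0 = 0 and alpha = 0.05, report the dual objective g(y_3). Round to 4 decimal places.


Dual ascent for LP: min 14*x1 + 9*x2, 4*x1 + 4*x2 = 13, 0 <= x_i <= 5
Step 1: y^k = 0.0, reduced costs: (14.0, 9.0)
  x^k = (0.0, 0.0), subgradient = b - a^T x = 13.0
  y^{k+1} = 0.0 + 0.05*13.0 = 0.65
Step 2: y^k = 0.65, reduced costs: (11.4, 6.4)
  x^k = (0.0, 0.0), subgradient = b - a^T x = 13.0
  y^{k+1} = 0.65 + 0.05*13.0 = 1.3
Step 3: y^k = 1.3, reduced costs: (8.8, 3.8)
  x^k = (0.0, 0.0), subgradient = b - a^T x = 13.0
  y^{k+1} = 1.3 + 0.05*13.0 = 1.95
Dual objective at y_3 = 1.95: reduced costs (6.2, 1.2), box minimizer x = (0.0, 0.0)
g(y_3) = b*y + (c1 - a1*y)*x1 + (c2 - a2*y)*x2 = 13*1.95 + 6.2*0.0 + 1.2*0.0 = 25.35 + 0.0 + 0.0 = 25.35


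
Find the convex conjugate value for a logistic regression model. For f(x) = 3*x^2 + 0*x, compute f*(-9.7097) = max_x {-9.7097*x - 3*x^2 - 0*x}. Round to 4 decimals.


f*(y) = sup_x {y*x - a*x^2 - b*x} = sup_x {(y-b)*x - a*x^2}
FOC: (y - b) - 2a*x = 0 => x* = (y - b)/(2a)
x* = (-9.7097 - 0)/(2*3) = -1.6183
f*(-9.7097) = (y-b)^2/(4a) = (-9.7097 - 0)^2/(4*3)
= 94.2783/12 = 7.8565


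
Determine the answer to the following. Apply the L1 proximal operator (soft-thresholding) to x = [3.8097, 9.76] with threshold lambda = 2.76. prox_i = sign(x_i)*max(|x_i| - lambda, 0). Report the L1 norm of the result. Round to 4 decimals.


Soft-thresholding with lambda = 2.76:
prox(3.8097) = sign(3.8097)*max(|3.8097| - 2.76, 0) = 1.0497
prox(9.76) = sign(9.76)*max(|9.76| - 2.76, 0) = 7.0
prox(x) = [1.0497, 7.0]
||prox(x)||_1 = 1.0497 + 7.0 = 8.0497


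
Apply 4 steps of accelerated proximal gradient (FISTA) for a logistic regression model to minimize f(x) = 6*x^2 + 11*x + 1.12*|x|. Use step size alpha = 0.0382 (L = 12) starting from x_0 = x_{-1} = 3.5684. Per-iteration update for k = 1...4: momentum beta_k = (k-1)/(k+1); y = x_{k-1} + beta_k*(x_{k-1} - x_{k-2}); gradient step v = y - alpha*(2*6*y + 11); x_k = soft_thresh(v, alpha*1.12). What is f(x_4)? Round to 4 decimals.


FISTA on f(x) = 6*x^2 + 11*x + 1.12*|x|
L = 12, alpha = 0.0382
Iteration 1: beta = 0.0, y = 3.5684 + 0.0*(3.5684 - 3.5684) = 3.5684
  grad(y) = 53.8208, v = y - alpha*grad = 1.5124
  prox(v) = soft_thresh(1.5124, 0.0428) = 1.4697
Iteration 2: beta = 0.3333, y = 1.4697 + 0.3333*(1.4697 - 3.5684) = 0.7701
  grad(y) = 20.241, v = y - alpha*grad = -0.0031
  prox(v) = soft_thresh(-0.0031, 0.0428) = 0.0
Iteration 3: beta = 0.5, y = 0.0 + 0.5*(0.0 - 1.4697) = -0.7348
  grad(y) = 2.182, v = y - alpha*grad = -0.8182
  prox(v) = soft_thresh(-0.8182, 0.0428) = -0.7754
Iteration 4: beta = 0.6, y = -0.7754 + 0.6*(-0.7754 - 0.0) = -1.2406
  grad(y) = -3.8877, v = y - alpha*grad = -1.0921
  prox(v) = soft_thresh(-1.0921, 0.0428) = -1.0493
f(x_4) = 6*(-1.0493)^2 + 11*(-1.0493) + 1.12*|-1.0493| = -3.7608


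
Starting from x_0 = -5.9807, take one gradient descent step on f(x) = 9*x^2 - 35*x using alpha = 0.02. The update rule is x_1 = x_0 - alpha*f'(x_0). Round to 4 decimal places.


We compute the gradient at x_0 and apply the update.
f'(x) = 18*x - 35
f'(-5.9807) = 18*-5.9807 - 35 = -142.6526
x_1 = -5.9807 - 0.02*-142.6526 = -3.1276


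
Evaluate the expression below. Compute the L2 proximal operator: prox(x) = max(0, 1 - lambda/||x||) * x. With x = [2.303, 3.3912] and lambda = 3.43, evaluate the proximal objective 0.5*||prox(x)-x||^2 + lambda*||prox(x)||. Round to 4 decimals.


Step 1: Compute ||x||.
||x|| = 4.0993
Step 2: Compute scaling factor.
scale = max(0, 1 - 3.43/4.0993) = 0.1633
Step 3: prox(x) = [0.376, 0.5537]
||prox(x)|| = 0.6693
Step 4: Proximal objective.
0.5*||prox-x||^2 = 5.8825
lambda*||prox|| = 2.2957
Total = 8.1781


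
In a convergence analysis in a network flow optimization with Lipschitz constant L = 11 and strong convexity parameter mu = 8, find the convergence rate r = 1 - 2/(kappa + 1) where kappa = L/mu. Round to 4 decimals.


Step 1: Compute the condition number.
kappa = L/mu = 11/8 = 1.375
Step 2: Compute the convergence rate.
r = 1 - 2/(kappa + 1) = 1 - 2*mu/(L + mu) = (L - mu)/(L + mu) = 3/19 = 0.1579


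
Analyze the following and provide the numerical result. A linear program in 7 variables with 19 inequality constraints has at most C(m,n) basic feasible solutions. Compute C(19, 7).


Each vertex corresponds to some choice of n active constraints out of m, so the number of vertices is at most C(m, n) = m! / (n!(m-n)!).
m = 19, n = 7
Numerator: 19 * 18 * 17 * 16 * 15 * 14 * 13
Denominator: 7! = 5040
C(19, 7) = 50388


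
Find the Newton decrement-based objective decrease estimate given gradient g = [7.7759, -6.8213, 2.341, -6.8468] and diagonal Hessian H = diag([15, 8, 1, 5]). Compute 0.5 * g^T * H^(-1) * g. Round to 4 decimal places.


Step 1: H is diagonal, so H^(-1) * g = [0.5184, -0.8527, 2.341, -1.3694].
Step 2: g^T H^(-1) g = sum_i g_i^2 / H_ii
  = (7.7759)^2/15 + (-6.8213)^2/8 + (2.341)^2/1 + (-6.8468)^2/5
  = 4.031 + 5.8163 + 5.4803 + 9.3757 = 24.7033
Step 3: Objective decrease = 0.5 * g^T H^(-1) g = 12.3516


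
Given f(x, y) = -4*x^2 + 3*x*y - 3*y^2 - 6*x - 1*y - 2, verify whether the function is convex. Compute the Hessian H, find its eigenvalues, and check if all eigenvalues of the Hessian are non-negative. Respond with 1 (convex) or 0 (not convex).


The Hessian of f(x,y) = -4*x^2 + 3*x*y - 3*y^2 - 6*x - 1*y - 2 is:
H = [[-8, 3], [3, -6]]
Trace = -8 - 6 = -14
Determinant = -8*-6 - (3)^2 = 39
Discriminant = (-14)^2 - 4*39 = 40.0
Eigenvalues: lambda_1 = -10.1623, lambda_2 = -3.8377
The function is not convex.

0


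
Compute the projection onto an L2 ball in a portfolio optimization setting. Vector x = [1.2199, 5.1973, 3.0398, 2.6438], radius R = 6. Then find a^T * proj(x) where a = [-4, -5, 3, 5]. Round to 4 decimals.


Step 1: Compute ||x|| (intermediates to 6 decimals).
||x|| = sqrt(1.2199^2 + 5.1973^2 + 3.0398^2 + 2.6438^2) = 6.68806
Step 2: Project.
Since ||x|| > R, scale = R/||x|| = 6/6.68806 = 0.897121, proj(x) = scale * x
proj(x) = [1.094398, 4.662607, 2.727068, 2.371808]
Step 3: Dot product.
a^T * proj(x) = -4*1.094398 - 5*4.662607 + 3*2.727068 + 5*2.371808 = -7.6504


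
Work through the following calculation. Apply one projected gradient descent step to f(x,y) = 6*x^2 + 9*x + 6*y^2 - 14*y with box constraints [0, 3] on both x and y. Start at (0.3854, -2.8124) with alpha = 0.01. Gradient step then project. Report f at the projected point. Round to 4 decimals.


Step 1: Compute gradient at (0.3854, -2.8124).
grad_x = 2*6*0.3854 + 9 = 13.6248
grad_y = 2*6*-2.8124 - 14 = -47.7488
Step 2: Gradient step.
x_raw = 0.3854 - 0.01*13.6248 = 0.2492
y_raw = -2.8124 - 0.01*-47.7488 = -2.3349
Step 3: Project onto [0, 3].
x_proj = clip(0.2492) = 0.2492
y_proj = clip(-2.3349) = 0.0
Step 4: Evaluate f.
f(0.2492, 0.0) = 2.6148


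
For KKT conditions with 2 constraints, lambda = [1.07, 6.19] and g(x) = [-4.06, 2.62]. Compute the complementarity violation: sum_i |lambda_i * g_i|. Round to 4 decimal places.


KKT complementary slackness check:
lambda_1 * g_1 = 1.07 * -4.06 = -4.3442
lambda_2 * g_2 = 6.19 * 2.62 = 16.2178
Total violation = 4.3442 + 16.2178 = 20.562


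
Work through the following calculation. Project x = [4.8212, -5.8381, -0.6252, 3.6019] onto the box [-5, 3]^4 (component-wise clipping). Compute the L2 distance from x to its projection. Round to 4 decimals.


Project each component onto [-5, 3].
clip(4.8212) = 3.0, clip(-5.8381) = -5.0, clip(-0.6252) = -0.6252, clip(3.6019) = 3.0
Projection = [3.0, -5.0, -0.6252, 3.0]
Squared diffs: [3.3168, 0.7024, 0.0, 0.3623]
Distance = sqrt(4.3815) = 2.0932


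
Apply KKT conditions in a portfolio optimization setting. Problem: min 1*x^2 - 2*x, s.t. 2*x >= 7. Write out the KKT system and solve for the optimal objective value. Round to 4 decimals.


Step 1: Try lambda = 0 (constraint inactive).
x_unc = 2/(2*1) = 1.0
Check: 2*1.0 = 2.0 < 7 -- violated!
Step 2: Constraint must be active: 2*x = 7
x* = 7/2 = 3.5
lambda = (2*1*3.5 - 2)/2 = 2.5
Step 3: Compute optimal value.
f(x*) = 1*3.5^2 - 2*3.5 = 5.25


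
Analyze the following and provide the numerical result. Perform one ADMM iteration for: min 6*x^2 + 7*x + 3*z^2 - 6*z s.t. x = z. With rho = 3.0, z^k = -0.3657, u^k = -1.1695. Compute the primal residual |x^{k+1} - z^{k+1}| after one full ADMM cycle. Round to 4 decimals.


ADMM iteration with rho = 3.0, z^k = -0.3657, u^k = -1.1695
Step 1: x-update.
Minimize 6*x^2 + 7*x + (3.0/2)*(x + 0.3657 - 1.1695)^2
FOC: (2*6 + 3.0)*x = -7 + 3.0*(-0.3657 + 1.1695)
x^{k+1} = -0.3059
Step 2: z-update.
Minimize 3*z^2 - 6*z + (3.0/2)*(-0.3059 - z - 1.1695)^2
FOC: (2*3 + 3.0)*z = 6 + 3.0*(-0.3059 - 1.1695)
z^{k+1} = 0.1749
Step 3: u-update.
u^{k+1} = -1.1695 - 0.3059 - 0.1749 = -1.6503
Step 4: Primal residual = |-0.3059 - 0.1749| = 0.4808


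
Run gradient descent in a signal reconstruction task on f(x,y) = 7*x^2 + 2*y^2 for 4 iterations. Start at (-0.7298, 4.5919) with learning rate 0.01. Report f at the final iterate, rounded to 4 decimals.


Gradient descent on f(x,y) = 7*x^2 + 2*y^2.
Starting point: (-0.7298, 4.5919), alpha = 0.01
Step 1: grad_x = 2*7*-0.7298 = -10.2172, grad_y = 2*2*4.5919 = 18.3676
  x_1 = -0.7298 - 0.01*-10.2172 = -0.6276
  y_1 = 4.5919 - 0.01*18.3676 = 4.4082
Step 2: grad_x = 2*7*-0.6276 = -8.7868, grad_y = 2*2*4.4082 = 17.6329
  x_2 = -0.6276 - 0.01*-8.7868 = -0.5398
  y_2 = 4.4082 - 0.01*17.6329 = 4.2319
Step 3: grad_x = 2*7*-0.5398 = -7.5566, grad_y = 2*2*4.2319 = 16.9276
  x_3 = -0.5398 - 0.01*-7.5566 = -0.4642
  y_3 = 4.2319 - 0.01*16.9276 = 4.0626
Step 4: grad_x = 2*7*-0.4642 = -6.4987, grad_y = 2*2*4.0626 = 16.2505
  x_4 = -0.4642 - 0.01*-6.4987 = -0.3992
  y_4 = 4.0626 - 0.01*16.2505 = 3.9001
f(-0.3992, 3.9001) = 7*(-0.3992)^2 + 2*3.9001^2 = 31.5373


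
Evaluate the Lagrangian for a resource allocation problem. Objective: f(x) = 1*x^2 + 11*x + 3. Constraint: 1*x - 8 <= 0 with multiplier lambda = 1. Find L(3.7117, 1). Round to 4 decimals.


Step 1: Evaluate f(x).
f(3.7117) = 1*3.7117^2 + 11*3.7117 + 3 = 57.6054
Step 2: Evaluate g(x).
g(3.7117) = 1*3.7117 - 8 = -4.2883
Step 3: Compute Lagrangian.
L = 57.6054 + 1*-4.2883 = 53.3171


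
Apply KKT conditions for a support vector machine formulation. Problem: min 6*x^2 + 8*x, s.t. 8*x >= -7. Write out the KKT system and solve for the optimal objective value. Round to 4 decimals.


Step 1: Try lambda = 0 (constraint inactive).
Stationarity: 2*6*x + 8 = 0
x* = -8/(2*6) = -2/3 = -0.6667 (rounded; the exact value -2/3 is used below)
Check constraint: 8*-0.6667 = -5.3336 >= -7 -- satisfied.
Step 2: Compute optimal value.
f(x*) = 6*(-2/3)^2 + 8*(-2/3) = -2.6667


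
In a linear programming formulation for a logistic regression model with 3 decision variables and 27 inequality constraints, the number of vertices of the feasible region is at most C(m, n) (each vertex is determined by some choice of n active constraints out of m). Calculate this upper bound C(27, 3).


Each vertex corresponds to some choice of n active constraints out of m, so the number of vertices is at most C(m, n) = m! / (n!(m-n)!).
m = 27, n = 3
Numerator: 27 * 26 * 25
Denominator: 3! = 6
C(27, 3) = 2925


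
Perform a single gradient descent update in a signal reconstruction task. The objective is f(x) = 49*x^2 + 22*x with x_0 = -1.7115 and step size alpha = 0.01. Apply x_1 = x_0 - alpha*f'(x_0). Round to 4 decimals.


We compute the gradient at x_0 and apply the update.
f'(x) = 98*x + 22
f'(-1.7115) = 98*-1.7115 + 22 = -145.727
x_1 = -1.7115 - 0.01*-145.727 = -0.2542


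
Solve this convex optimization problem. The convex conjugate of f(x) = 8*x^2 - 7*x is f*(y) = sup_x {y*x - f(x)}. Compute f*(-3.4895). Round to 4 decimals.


f*(y) = sup_x {y*x - a*x^2 - b*x} = sup_x {(y-b)*x - a*x^2}
FOC: (y - b) - 2a*x = 0 => x* = (y - b)/(2a)
x* = (-3.4895 + 7)/(2*8) = 0.2194
f*(-3.4895) = (y-b)^2/(4a) = (-3.4895 + 7)^2/(4*8)
= 12.3236/32 = 0.3851


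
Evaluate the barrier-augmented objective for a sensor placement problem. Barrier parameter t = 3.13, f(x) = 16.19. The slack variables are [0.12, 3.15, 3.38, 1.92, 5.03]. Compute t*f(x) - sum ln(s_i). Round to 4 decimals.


Step 1: Compute log-barrier.
ln values: [-2.1203, 1.1474, 1.2179, 0.6523, 1.6154]
phi = -(-2.1203 + 1.1474 + 1.2179 + 0.6523 + 1.6154) = -2.5128
Step 2: Compute augmented objective.
t*f(x) = 3.13*16.19 = 50.6747
Total = 50.6747 - 2.5128 = 48.1619


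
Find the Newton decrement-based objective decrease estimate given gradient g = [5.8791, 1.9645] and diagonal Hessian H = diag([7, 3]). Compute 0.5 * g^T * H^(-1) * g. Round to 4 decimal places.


Step 1: H is diagonal, so H^(-1) * g = [0.8399, 0.6548].
Step 2: g^T H^(-1) g = sum_i g_i^2 / H_ii
  = (5.8791)^2/7 + (1.9645)^2/3
  = 4.9377 + 1.2864 = 6.2241
Step 3: Objective decrease = 0.5 * g^T H^(-1) g = 3.1121


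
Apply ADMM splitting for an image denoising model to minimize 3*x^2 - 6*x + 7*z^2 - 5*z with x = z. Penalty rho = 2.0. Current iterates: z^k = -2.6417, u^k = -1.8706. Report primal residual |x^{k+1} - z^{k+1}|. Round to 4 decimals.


ADMM iteration with rho = 2.0, z^k = -2.6417, u^k = -1.8706
Step 1: x-update.
Minimize 3*x^2 - 6*x + (2.0/2)*(x + 2.6417 - 1.8706)^2
FOC: (2*3 + 2.0)*x = 6 + 2.0*(-2.6417 + 1.8706)
x^{k+1} = 0.5572
Step 2: z-update.
Minimize 7*z^2 - 5*z + (2.0/2)*(0.5572 - z - 1.8706)^2
FOC: (2*7 + 2.0)*z = 5 + 2.0*(0.5572 - 1.8706)
z^{k+1} = 0.1483
Step 3: u-update.
u^{k+1} = -1.8706 + 0.5572 - 0.1483 = -1.4617
Step 4: Primal residual = |0.5572 - 0.1483| = 0.4089


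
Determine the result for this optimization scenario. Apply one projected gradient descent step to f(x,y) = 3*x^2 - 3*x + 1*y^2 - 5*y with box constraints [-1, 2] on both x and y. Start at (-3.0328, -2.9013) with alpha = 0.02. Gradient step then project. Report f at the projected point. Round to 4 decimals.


Step 1: Compute gradient at (-3.0328, -2.9013).
grad_x = 2*3*-3.0328 - 3 = -21.1968
grad_y = 2*1*-2.9013 - 5 = -10.8026
Step 2: Gradient step.
x_raw = -3.0328 - 0.02*-21.1968 = -2.6089
y_raw = -2.9013 - 0.02*-10.8026 = -2.6852
Step 3: Project onto [-1, 2].
x_proj = clip(-2.6089) = -1.0
y_proj = clip(-2.6852) = -1.0
Step 4: Evaluate f.
f(-1.0, -1.0) = 12.0


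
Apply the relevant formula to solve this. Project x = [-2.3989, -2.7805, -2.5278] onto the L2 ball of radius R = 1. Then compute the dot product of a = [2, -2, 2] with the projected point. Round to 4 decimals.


Step 1: Compute ||x|| (intermediates to 6 decimals).
||x|| = sqrt((-2.3989)^2 + (-2.7805)^2 + (-2.5278)^2) = 4.458214
Step 2: Project.
Since ||x|| > R, scale = R/||x|| = 1/4.458214 = 0.224305, proj(x) = scale * x
proj(x) = [-0.538085, -0.62368, -0.566998]
Step 3: Dot product.
a^T * proj(x) = 2*(-0.538085) - 2*(-0.62368) + 2*(-0.566998) = -0.9628


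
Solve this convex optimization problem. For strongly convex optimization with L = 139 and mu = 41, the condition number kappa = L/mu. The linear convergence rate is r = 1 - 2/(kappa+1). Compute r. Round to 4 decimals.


Step 1: Compute the condition number.
kappa = L/mu = 139/41 = 3.3902
Step 2: Compute the convergence rate.
r = 1 - 2/(kappa + 1) = 1 - 2*mu/(L + mu) = (L - mu)/(L + mu) = 98/180 = 0.5444


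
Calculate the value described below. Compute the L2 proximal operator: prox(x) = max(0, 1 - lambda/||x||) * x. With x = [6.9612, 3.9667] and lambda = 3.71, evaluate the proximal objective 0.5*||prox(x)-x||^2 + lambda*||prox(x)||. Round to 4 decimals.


Step 1: Compute ||x||.
||x|| = 8.0121
Step 2: Compute scaling factor.
scale = max(0, 1 - 3.71/8.0121) = 0.5369
Step 3: prox(x) = [3.7378, 2.1299]
||prox(x)|| = 4.3021
Step 4: Proximal objective.
0.5*||prox-x||^2 = 6.8821
lambda*||prox|| = 15.9608
Total = 22.8427


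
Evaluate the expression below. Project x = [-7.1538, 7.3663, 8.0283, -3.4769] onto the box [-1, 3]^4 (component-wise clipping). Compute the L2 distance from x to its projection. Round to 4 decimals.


Project each component onto [-1, 3].
clip(-7.1538) = -1.0, clip(7.3663) = 3.0, clip(8.0283) = 3.0, clip(-3.4769) = -1.0
Projection = [-1.0, 3.0, 3.0, -1.0]
Squared diffs: [37.8693, 19.0646, 25.2838, 6.135]
Distance = sqrt(88.3527) = 9.3996


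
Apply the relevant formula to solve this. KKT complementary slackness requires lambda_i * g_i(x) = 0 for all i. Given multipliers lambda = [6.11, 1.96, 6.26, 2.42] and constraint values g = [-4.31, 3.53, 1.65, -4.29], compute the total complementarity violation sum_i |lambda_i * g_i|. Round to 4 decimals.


KKT complementary slackness check:
lambda_1 * g_1 = 6.11 * -4.31 = -26.3341
lambda_2 * g_2 = 1.96 * 3.53 = 6.9188
lambda_3 * g_3 = 6.26 * 1.65 = 10.329
lambda_4 * g_4 = 2.42 * -4.29 = -10.3818
Total violation = 26.3341 + 6.9188 + 10.329 + 10.3818 = 53.9637


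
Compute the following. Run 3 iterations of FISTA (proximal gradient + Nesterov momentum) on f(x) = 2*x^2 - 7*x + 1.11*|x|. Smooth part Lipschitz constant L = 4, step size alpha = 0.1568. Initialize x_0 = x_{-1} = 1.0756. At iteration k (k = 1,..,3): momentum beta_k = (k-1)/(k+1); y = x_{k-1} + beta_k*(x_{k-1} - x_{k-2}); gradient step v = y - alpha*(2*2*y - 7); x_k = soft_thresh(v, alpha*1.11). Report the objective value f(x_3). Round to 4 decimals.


FISTA on f(x) = 2*x^2 - 7*x + 1.11*|x|
L = 4, alpha = 0.1568
Iteration 1: beta = 0.0, y = 1.0756 + 0.0*(1.0756 - 1.0756) = 1.0756
  grad(y) = -2.6976, v = y - alpha*grad = 1.4986
  prox(v) = soft_thresh(1.4986, 0.174) = 1.3245
Iteration 2: beta = 0.3333, y = 1.3245 + 0.3333*(1.3245 - 1.0756) = 1.4075
  grad(y) = -1.3699, v = y - alpha*grad = 1.6223
  prox(v) = soft_thresh(1.6223, 0.174) = 1.4483
Iteration 3: beta = 0.5, y = 1.4483 + 0.5*(1.4483 - 1.3245) = 1.5101
  grad(y) = -0.9594, v = y - alpha*grad = 1.6606
  prox(v) = soft_thresh(1.6606, 0.174) = 1.4865
f(x_3) = 2*1.4865^2 - 7*1.4865 + 1.11*|1.4865| = -4.3361


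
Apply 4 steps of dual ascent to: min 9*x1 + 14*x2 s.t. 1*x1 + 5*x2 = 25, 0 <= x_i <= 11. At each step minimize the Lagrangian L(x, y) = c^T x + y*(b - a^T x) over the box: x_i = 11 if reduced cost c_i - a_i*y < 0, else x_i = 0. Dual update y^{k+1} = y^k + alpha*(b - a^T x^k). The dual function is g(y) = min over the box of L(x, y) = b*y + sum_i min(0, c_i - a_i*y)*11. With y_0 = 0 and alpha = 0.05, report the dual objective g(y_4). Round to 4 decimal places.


Dual ascent for LP: min 9*x1 + 14*x2, 1*x1 + 5*x2 = 25, 0 <= x_i <= 11
Step 1: y^k = 0.0, reduced costs: (9.0, 14.0)
  x^k = (0.0, 0.0), subgradient = b - a^T x = 25.0
  y^{k+1} = 0.0 + 0.05*25.0 = 1.25
Step 2: y^k = 1.25, reduced costs: (7.75, 7.75)
  x^k = (0.0, 0.0), subgradient = b - a^T x = 25.0
  y^{k+1} = 1.25 + 0.05*25.0 = 2.5
Step 3: y^k = 2.5, reduced costs: (6.5, 1.5)
  x^k = (0.0, 0.0), subgradient = b - a^T x = 25.0
  y^{k+1} = 2.5 + 0.05*25.0 = 3.75
Step 4: y^k = 3.75, reduced costs: (5.25, -4.75)
  x^k = (0.0, 11.0), subgradient = b - a^T x = -30.0
  y^{k+1} = 3.75 + 0.05*-30.0 = 2.25
Dual objective at y_4 = 2.25: reduced costs (6.75, 2.75), box minimizer x = (0.0, 0.0)
g(y_4) = b*y + (c1 - a1*y)*x1 + (c2 - a2*y)*x2 = 25*2.25 + 6.75*0.0 + 2.75*0.0 = 56.25 + 0.0 + 0.0 = 56.25


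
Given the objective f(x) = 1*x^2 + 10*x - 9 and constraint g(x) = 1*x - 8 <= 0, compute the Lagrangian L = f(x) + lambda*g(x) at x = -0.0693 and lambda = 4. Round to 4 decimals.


Step 1: Evaluate f(x).
f(-0.0693) = 1*(-0.0693)^2 + 10*(-0.0693) - 9 = -9.6882
Step 2: Evaluate g(x).
g(-0.0693) = 1*-0.0693 - 8 = -8.0693
Step 3: Compute Lagrangian.
L = -9.6882 + 4*-8.0693 = -41.9654


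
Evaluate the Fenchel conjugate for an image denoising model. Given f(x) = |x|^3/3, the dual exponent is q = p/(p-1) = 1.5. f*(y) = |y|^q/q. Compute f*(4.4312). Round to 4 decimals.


The conjugate exponent q satisfies 1/p + 1/q = 1.
p = 3, so q = 3/(3 - 1) = 1.5
|y|^q = 4.4312^1.5 = 9.3279
f*(4.4312) = 9.3279 / 1.5 = 6.2186


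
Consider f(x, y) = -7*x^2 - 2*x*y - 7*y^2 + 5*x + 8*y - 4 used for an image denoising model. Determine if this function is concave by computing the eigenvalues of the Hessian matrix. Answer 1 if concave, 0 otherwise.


The Hessian of f(x,y) = -7*x^2 - 2*x*y - 7*y^2 + 5*x + 8*y - 4 is:
H = [[-14, -2], [-2, -14]]
Trace = -14 - 14 = -28
Determinant = -14*-14 - (-2)^2 = 192
Discriminant = (-28)^2 - 4*192 = 16.0
Eigenvalues: lambda_1 = -16.0, lambda_2 = -12.0
The function is concave.

1


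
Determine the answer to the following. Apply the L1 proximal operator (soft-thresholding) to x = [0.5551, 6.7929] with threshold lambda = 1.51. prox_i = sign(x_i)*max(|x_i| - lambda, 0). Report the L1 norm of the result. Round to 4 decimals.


Soft-thresholding with lambda = 1.51:
prox(0.5551) = sign(0.5551)*max(|0.5551| - 1.51, 0) = 0.0
prox(6.7929) = sign(6.7929)*max(|6.7929| - 1.51, 0) = 5.2829
prox(x) = [0.0, 5.2829]
||prox(x)||_1 = 0.0 + 5.2829 = 5.2829


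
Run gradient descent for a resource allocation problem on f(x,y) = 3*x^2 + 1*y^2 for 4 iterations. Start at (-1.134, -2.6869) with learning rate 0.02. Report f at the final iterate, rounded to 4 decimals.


Gradient descent on f(x,y) = 3*x^2 + 1*y^2.
Starting point: (-1.134, -2.6869), alpha = 0.02
Step 1: grad_x = 2*3*-1.134 = -6.804, grad_y = 2*1*-2.6869 = -5.3738
  x_1 = -1.134 - 0.02*-6.804 = -0.9979
  y_1 = -2.6869 - 0.02*-5.3738 = -2.5794
Step 2: grad_x = 2*3*-0.9979 = -5.9875, grad_y = 2*1*-2.5794 = -5.1588
  x_2 = -0.9979 - 0.02*-5.9875 = -0.8782
  y_2 = -2.5794 - 0.02*-5.1588 = -2.4762
Step 3: grad_x = 2*3*-0.8782 = -5.269, grad_y = 2*1*-2.4762 = -4.9525
  x_3 = -0.8782 - 0.02*-5.269 = -0.7728
  y_3 = -2.4762 - 0.02*-4.9525 = -2.3772
Step 4: grad_x = 2*3*-0.7728 = -4.6367, grad_y = 2*1*-2.3772 = -4.7544
  x_4 = -0.7728 - 0.02*-4.6367 = -0.6801
  y_4 = -2.3772 - 0.02*-4.7544 = -2.2821
f(-0.6801, -2.2821) = 3*(-0.6801)^2 + 1*(-2.2821)^2 = 6.5954


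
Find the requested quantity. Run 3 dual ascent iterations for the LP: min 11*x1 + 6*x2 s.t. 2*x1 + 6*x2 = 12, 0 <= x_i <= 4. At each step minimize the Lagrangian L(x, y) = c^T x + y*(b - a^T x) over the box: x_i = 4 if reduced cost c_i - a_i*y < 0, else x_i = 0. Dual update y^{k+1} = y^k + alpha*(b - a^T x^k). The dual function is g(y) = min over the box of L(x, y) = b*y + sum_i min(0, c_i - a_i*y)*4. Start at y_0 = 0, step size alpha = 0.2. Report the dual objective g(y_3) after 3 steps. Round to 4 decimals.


Dual ascent for LP: min 11*x1 + 6*x2, 2*x1 + 6*x2 = 12, 0 <= x_i <= 4
Step 1: y^k = 0.0, reduced costs: (11.0, 6.0)
  x^k = (0.0, 0.0), subgradient = b - a^T x = 12.0
  y^{k+1} = 0.0 + 0.2*12.0 = 2.4
Step 2: y^k = 2.4, reduced costs: (6.2, -8.4)
  x^k = (0.0, 4.0), subgradient = b - a^T x = -12.0
  y^{k+1} = 2.4 + 0.2*-12.0 = -0.0
Step 3: y^k = -0.0, reduced costs: (11.0, 6.0)
  x^k = (0.0, 0.0), subgradient = b - a^T x = 12.0
  y^{k+1} = -0.0 + 0.2*12.0 = 2.4
Dual objective at y_3 = 2.4: reduced costs (6.2, -8.4), box minimizer x = (0.0, 4.0)
g(y_3) = b*y + (c1 - a1*y)*x1 + (c2 - a2*y)*x2 = 12*2.4 + 6.2*0.0 + (-8.4)*4.0 = 28.8 + 0.0 - 33.6 = -4.8


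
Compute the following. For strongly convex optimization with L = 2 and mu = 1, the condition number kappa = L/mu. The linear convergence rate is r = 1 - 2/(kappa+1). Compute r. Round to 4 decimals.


Step 1: Compute the condition number.
kappa = L/mu = 2/1 = 2.0
Step 2: Compute the convergence rate.
r = 1 - 2/(kappa + 1) = 1 - 2*mu/(L + mu) = (L - mu)/(L + mu) = 1/3 = 0.3333


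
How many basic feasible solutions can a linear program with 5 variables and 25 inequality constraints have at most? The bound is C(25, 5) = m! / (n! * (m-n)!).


Each vertex corresponds to some choice of n active constraints out of m, so the number of vertices is at most C(m, n) = m! / (n!(m-n)!).
m = 25, n = 5
Numerator: 25 * 24 * 23 * 22 * 21
Denominator: 5! = 120
C(25, 5) = 53130


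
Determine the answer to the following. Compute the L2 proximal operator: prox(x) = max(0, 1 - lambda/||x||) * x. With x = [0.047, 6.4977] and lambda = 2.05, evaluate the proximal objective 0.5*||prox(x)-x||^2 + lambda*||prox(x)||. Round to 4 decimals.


Step 1: Compute ||x||.
||x|| = 6.4979
Step 2: Compute scaling factor.
scale = max(0, 1 - 2.05/6.4979) = 0.6845
Step 3: prox(x) = [0.0322, 4.4478]
||prox(x)|| = 4.4479
Step 4: Proximal objective.
0.5*||prox-x||^2 = 2.1013
lambda*||prox|| = 9.1182
Total = 11.2194


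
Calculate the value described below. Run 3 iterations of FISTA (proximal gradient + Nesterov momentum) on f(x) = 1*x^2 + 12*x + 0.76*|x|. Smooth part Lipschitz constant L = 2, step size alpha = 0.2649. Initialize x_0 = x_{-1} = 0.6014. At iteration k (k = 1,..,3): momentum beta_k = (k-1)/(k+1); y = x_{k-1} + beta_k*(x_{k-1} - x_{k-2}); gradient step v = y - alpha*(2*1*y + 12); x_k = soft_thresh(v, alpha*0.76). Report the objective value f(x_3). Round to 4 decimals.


FISTA on f(x) = 1*x^2 + 12*x + 0.76*|x|
L = 2, alpha = 0.2649
Iteration 1: beta = 0.0, y = 0.6014 + 0.0*(0.6014 - 0.6014) = 0.6014
  grad(y) = 13.2028, v = y - alpha*grad = -2.896
  prox(v) = soft_thresh(-2.896, 0.2013) = -2.6947
Iteration 2: beta = 0.3333, y = -2.6947 + 0.3333*(-2.6947 - 0.6014) = -3.7934
  grad(y) = 4.4132, v = y - alpha*grad = -4.9625
  prox(v) = soft_thresh(-4.9625, 0.2013) = -4.7611
Iteration 3: beta = 0.5, y = -4.7611 + 0.5*(-4.7611 + 2.6947) = -5.7943
  grad(y) = 0.4113, v = y - alpha*grad = -5.9033
  prox(v) = soft_thresh(-5.9033, 0.2013) = -5.702
f(x_3) = 1*(-5.702)^2 + 12*(-5.702) + 0.76*|-5.702| = -31.5777


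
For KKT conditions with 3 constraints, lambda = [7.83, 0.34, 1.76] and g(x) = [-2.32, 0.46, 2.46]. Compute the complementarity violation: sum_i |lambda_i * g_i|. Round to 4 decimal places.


KKT complementary slackness check:
lambda_1 * g_1 = 7.83 * -2.32 = -18.1656
lambda_2 * g_2 = 0.34 * 0.46 = 0.1564
lambda_3 * g_3 = 1.76 * 2.46 = 4.3296
Total violation = 18.1656 + 0.1564 + 4.3296 = 22.6516


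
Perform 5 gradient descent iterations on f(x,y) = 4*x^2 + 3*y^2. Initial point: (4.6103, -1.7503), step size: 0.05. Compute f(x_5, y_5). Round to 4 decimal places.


Gradient descent on f(x,y) = 4*x^2 + 3*y^2.
Starting point: (4.6103, -1.7503), alpha = 0.05
Step 1: grad_x = 2*4*4.6103 = 36.8824, grad_y = 2*3*-1.7503 = -10.5018
  x_1 = 4.6103 - 0.05*36.8824 = 2.7662
  y_1 = -1.7503 - 0.05*-10.5018 = -1.2252
Step 2: grad_x = 2*4*2.7662 = 22.1294, grad_y = 2*3*-1.2252 = -7.3513
  x_2 = 2.7662 - 0.05*22.1294 = 1.6597
  y_2 = -1.2252 - 0.05*-7.3513 = -0.8576
Step 3: grad_x = 2*4*1.6597 = 13.2777, grad_y = 2*3*-0.8576 = -5.1459
  x_3 = 1.6597 - 0.05*13.2777 = 0.9958
  y_3 = -0.8576 - 0.05*-5.1459 = -0.6004
Step 4: grad_x = 2*4*0.9958 = 7.9666, grad_y = 2*3*-0.6004 = -3.6021
  x_4 = 0.9958 - 0.05*7.9666 = 0.5975
  y_4 = -0.6004 - 0.05*-3.6021 = -0.4202
Step 5: grad_x = 2*4*0.5975 = 4.78, grad_y = 2*3*-0.4202 = -2.5215
  x_5 = 0.5975 - 0.05*4.78 = 0.3585
  y_5 = -0.4202 - 0.05*-2.5215 = -0.2942
f(0.3585, -0.2942) = 4*0.3585^2 + 3*(-0.2942)^2 = 0.7737


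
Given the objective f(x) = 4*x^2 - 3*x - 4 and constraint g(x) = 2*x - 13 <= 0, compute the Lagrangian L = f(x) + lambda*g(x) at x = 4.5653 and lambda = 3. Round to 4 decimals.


Step 1: Evaluate f(x).
f(4.5653) = 4*4.5653^2 - 3*4.5653 - 4 = 65.672
Step 2: Evaluate g(x).
g(4.5653) = 2*4.5653 - 13 = -3.8694
Step 3: Compute Lagrangian.
L = 65.672 + 3*-3.8694 = 54.0638


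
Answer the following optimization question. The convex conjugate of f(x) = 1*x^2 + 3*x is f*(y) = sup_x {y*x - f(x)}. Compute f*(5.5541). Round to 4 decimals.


f*(y) = sup_x {y*x - a*x^2 - b*x} = sup_x {(y-b)*x - a*x^2}
FOC: (y - b) - 2a*x = 0 => x* = (y - b)/(2a)
x* = (5.5541 - 3)/(2*1) = 1.2771
f*(5.5541) = (y-b)^2/(4a) = (5.5541 - 3)^2/(4*1)
= 6.5234/4 = 1.6309


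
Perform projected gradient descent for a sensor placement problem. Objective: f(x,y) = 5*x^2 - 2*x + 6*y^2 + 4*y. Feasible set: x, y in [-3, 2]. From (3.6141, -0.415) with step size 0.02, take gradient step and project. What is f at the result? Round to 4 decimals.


Step 1: Compute gradient at (3.6141, -0.415).
grad_x = 2*5*3.6141 - 2 = 34.141
grad_y = 2*6*-0.415 + 4 = -0.98
Step 2: Gradient step.
x_raw = 3.6141 - 0.02*34.141 = 2.9313
y_raw = -0.415 - 0.02*-0.98 = -0.3954
Step 3: Project onto [-3, 2].
x_proj = clip(2.9313) = 2.0
y_proj = clip(-0.3954) = -0.3954
Step 4: Evaluate f.
f(2.0, -0.3954) = 15.3564


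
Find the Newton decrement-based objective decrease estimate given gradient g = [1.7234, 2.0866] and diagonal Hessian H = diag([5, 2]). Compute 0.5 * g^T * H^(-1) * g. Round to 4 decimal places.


Step 1: H is diagonal, so H^(-1) * g = [0.3447, 1.0433].
Step 2: g^T H^(-1) g = sum_i g_i^2 / H_ii
  = (1.7234)^2/5 + (2.0866)^2/2
  = 0.594 + 2.1769 = 2.771
Step 3: Objective decrease = 0.5 * g^T H^(-1) g = 1.3855


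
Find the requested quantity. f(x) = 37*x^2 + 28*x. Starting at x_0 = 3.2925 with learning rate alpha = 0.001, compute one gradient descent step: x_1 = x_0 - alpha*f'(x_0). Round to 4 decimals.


We compute the gradient at x_0 and apply the update.
f'(x) = 74*x + 28
f'(3.2925) = 74*3.2925 + 28 = 271.645
x_1 = 3.2925 - 0.001*271.645 = 3.0209


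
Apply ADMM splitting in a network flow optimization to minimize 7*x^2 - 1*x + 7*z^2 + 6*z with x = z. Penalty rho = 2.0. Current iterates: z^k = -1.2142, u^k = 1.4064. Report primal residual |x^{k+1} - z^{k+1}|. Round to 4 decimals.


ADMM iteration with rho = 2.0, z^k = -1.2142, u^k = 1.4064
Step 1: x-update.
Minimize 7*x^2 - 1*x + (2.0/2)*(x + 1.2142 + 1.4064)^2
FOC: (2*7 + 2.0)*x = 1 + 2.0*(-1.2142 - 1.4064)
x^{k+1} = -0.2651
Step 2: z-update.
Minimize 7*z^2 + 6*z + (2.0/2)*(-0.2651 - z + 1.4064)^2
FOC: (2*7 + 2.0)*z = -6 + 2.0*(-0.2651 + 1.4064)
z^{k+1} = -0.2323
Step 3: u-update.
u^{k+1} = 1.4064 - 0.2651 + 0.2323 = 1.3737
Step 4: Primal residual = |-0.2651 + 0.2323| = 0.0327


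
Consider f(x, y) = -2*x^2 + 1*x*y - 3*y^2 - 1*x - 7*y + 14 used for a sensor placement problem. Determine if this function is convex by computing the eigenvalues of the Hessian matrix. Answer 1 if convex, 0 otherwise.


The Hessian of f(x,y) = -2*x^2 + 1*x*y - 3*y^2 - 1*x - 7*y + 14 is:
H = [[-4, 1], [1, -6]]
Trace = -4 - 6 = -10
Determinant = -4*-6 - (1)^2 = 23
Discriminant = (-10)^2 - 4*23 = 8.0
Eigenvalues: lambda_1 = -6.4142, lambda_2 = -3.5858
The function is not convex.

0
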